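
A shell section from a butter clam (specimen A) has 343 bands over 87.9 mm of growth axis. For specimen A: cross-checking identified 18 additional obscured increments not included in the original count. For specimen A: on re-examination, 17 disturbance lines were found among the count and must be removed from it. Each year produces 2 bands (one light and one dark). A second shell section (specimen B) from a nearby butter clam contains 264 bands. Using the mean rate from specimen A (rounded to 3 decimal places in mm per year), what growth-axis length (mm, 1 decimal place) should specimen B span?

67.5 mm

Specimen A: true band count = 343 − 17 + 18 = 344.
Specimen A: dividing by 2 bands per year: 344 / 2 = 172 years.
A: Extension rate ≈ 87.9 / 172 = 0.511 mm/year.
Specimen B: with 2 bands per year, 264 / 2 = 132 years. Length of B = 0.511 × 132 = 67.5 mm.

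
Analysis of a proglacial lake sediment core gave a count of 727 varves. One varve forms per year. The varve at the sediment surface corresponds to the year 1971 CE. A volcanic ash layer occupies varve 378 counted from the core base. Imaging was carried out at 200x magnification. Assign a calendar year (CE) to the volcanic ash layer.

1622 CE

The volcanic ash layer sits at varve 378 from the core base, so 727 − 378 = 349 varves formed after it.
1971 − 349 = 1622 CE.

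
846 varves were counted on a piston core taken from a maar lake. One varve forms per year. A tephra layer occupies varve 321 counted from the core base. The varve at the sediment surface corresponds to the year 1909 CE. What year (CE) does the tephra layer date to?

1384 CE

Between varve 321 and the sediment surface there are 846 − 321 = 525 varves.
1909 − 525 = 1384 CE.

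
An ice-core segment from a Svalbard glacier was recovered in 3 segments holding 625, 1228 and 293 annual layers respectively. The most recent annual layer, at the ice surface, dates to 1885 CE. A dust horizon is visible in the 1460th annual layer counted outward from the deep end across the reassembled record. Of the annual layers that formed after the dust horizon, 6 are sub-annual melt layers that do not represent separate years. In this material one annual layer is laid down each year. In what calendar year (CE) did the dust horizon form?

Total annual layers = 625 + 1228 + 293 = 2146.
Between annual layer 1460 and the ice surface there are 2146 − 1460 = 686 annual layers.
Removing the 6 false annual layers leaves 686 − 6 = 680 true annual layers beyond the dust horizon.
Counting back 680 years from 1885 CE places the dust horizon in 1885 − 680 = 1205 CE.

1205 CE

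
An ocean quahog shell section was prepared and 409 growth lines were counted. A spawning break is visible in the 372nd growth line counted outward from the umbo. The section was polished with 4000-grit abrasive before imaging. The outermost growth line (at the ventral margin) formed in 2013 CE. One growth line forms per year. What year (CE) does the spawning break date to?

1976 CE

The spawning break sits at growth line 372 from the umbo, so 409 − 372 = 37 growth lines formed after it.
The growth line at the ventral margin is 2013 CE, so the spawning break dates to 2013 − 37 = 1976 CE.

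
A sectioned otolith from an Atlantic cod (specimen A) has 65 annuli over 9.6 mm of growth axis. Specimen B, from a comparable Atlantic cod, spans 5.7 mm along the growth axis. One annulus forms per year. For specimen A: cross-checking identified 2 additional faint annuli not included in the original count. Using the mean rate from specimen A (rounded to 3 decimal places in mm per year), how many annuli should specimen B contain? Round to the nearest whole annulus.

40 annuli

Specimen A: true annulus count = 65 + 2 = 67.
A: Extension rate ≈ 9.6 / 67 = 0.143 mm per year.
Specimen B: 5.7 mm / 0.143 mm per year = 39.86 years ≈ 40 annuli.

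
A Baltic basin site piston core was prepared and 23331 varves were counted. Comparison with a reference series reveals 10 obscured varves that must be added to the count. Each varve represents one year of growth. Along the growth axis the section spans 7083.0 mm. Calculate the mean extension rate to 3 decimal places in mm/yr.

0.303 mm/yr

After corrections the count is 23331 + 10 = 23341 varves.
Extension rate ≈ 7083.0 / 23341 = 0.303 mm/yr.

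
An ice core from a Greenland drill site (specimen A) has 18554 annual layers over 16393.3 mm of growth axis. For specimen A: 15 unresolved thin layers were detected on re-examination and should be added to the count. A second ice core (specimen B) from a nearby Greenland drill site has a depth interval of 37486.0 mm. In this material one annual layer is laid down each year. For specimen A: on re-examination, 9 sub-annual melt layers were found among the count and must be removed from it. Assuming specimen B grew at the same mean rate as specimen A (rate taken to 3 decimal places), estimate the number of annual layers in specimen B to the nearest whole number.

42453 annual layers

Specimen A: true annual layer count = 18554 − 9 + 15 = 18560.
A: Extension rate ≈ 16393.3 / 18560 = 0.883 mm per year.
B spans 37486.0 / 0.883 = 42453.00 years ≈ 42453 annual layers.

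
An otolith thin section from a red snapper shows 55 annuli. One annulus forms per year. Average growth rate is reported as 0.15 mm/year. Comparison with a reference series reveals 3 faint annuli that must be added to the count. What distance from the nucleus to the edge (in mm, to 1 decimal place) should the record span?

8.7 mm

Correcting the raw count gives 55 + 3 = 58 true annuli.
Length ≈ 0.15 × 58 = 8.7 mm.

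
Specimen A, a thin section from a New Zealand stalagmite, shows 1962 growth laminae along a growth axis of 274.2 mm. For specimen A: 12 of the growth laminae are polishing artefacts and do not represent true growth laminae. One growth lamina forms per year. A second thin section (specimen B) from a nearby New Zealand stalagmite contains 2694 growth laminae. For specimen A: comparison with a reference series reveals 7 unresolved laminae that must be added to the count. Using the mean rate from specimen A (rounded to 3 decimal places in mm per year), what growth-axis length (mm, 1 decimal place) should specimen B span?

377.2 mm

Specimen A: adjusted count: 1962 − 12 + 7 = 1957 growth laminae.
A: 274.2 mm over 1957 years gives 274.2 / 1957 ≈ 0.140 mm per year.
Length of B = 0.140 × 2694 = 377.2 mm.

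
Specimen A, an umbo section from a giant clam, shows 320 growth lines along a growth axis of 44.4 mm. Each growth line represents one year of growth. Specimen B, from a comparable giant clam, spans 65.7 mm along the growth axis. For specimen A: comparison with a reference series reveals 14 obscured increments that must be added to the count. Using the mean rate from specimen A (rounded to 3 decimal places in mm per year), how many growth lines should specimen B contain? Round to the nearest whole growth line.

Specimen A: adjusted count: 320 + 14 = 334 growth lines.
A: 44.4 mm over 334 years gives 44.4 / 334 ≈ 0.133 mm/year.
Specimen B: 65.7 mm / 0.133 mm per year = 493.98 years ≈ 494 growth lines.

494 growth lines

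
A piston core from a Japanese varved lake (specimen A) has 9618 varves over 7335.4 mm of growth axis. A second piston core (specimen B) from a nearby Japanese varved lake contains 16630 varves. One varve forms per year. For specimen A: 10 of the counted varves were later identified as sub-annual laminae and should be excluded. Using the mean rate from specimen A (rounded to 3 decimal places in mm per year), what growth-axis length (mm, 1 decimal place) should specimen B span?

12688.7 mm

Specimen A: after corrections the count is 9618 − 10 = 9608 varves.
A: 7335.4 mm over 9608 years gives 7335.4 / 9608 ≈ 0.763 mm/yr.
Length of B = 0.763 × 16630 = 12688.7 mm.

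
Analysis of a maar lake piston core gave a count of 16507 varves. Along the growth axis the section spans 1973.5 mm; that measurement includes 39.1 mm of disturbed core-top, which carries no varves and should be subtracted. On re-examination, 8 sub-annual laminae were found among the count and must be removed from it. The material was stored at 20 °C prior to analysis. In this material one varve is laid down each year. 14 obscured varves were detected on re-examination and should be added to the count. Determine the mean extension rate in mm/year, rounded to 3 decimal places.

After corrections the count is 16507 − 8 + 14 = 16513 varves.
Removing the 39.1 mm offcut leaves 1973.5 − 39.1 = 1934.4 mm.
1934.4 mm over 16513 years gives 1934.4 / 16513 ≈ 0.117 mm/year.

0.117 mm/year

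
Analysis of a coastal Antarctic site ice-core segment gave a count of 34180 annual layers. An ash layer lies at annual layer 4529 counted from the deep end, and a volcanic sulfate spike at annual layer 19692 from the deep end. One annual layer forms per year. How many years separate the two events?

15163 yr

19692 − 4529 = 15163 annual layers lie between the two events.
At one annual layer per year, 15163 years elapsed between them.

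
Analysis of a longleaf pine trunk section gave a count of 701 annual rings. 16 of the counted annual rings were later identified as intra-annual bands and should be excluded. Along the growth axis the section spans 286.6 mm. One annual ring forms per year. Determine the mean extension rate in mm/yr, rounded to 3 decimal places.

0.418 mm/yr

Adjusted count: 701 − 16 = 685 annual rings.
Mean rate = 286.6 mm / 685 years ≈ 0.418 mm/yr.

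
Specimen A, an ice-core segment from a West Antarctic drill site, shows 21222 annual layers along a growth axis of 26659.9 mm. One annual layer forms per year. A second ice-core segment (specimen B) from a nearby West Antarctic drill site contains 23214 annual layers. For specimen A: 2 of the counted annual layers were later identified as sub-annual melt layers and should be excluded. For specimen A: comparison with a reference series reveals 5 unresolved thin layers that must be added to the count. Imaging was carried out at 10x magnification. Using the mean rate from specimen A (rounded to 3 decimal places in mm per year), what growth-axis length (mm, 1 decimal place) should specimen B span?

29156.8 mm

Specimen A: true annual layer count = 21222 − 2 + 5 = 21225.
A: Extension rate ≈ 26659.9 / 21225 = 1.256 mm/yr.
For B, 1.256 mm/year × 23214 years = 29156.8 mm.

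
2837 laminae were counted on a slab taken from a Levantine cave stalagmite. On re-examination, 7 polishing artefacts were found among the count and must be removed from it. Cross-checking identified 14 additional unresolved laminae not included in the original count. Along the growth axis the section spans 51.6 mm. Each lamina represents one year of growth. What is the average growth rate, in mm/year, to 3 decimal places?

After corrections the count is 2837 − 7 + 14 = 2844 laminae.
Mean rate = 51.6 mm / 2844 years ≈ 0.018 mm/year.

0.018 mm/year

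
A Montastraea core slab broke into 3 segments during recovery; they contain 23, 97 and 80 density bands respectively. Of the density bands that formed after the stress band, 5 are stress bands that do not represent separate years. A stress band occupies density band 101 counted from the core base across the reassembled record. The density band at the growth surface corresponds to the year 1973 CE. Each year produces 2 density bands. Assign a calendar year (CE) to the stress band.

1926 CE

Total density bands = 23 + 97 + 80 = 200.
The stress band sits at density band 101 from the core base, so 200 − 101 = 99 density bands formed after it.
99 − 5 false = 94 true density bands after the stress band.
With 2 density bands per year, 94 / 2 = 47 years.
1973 − 47 = 1926 CE.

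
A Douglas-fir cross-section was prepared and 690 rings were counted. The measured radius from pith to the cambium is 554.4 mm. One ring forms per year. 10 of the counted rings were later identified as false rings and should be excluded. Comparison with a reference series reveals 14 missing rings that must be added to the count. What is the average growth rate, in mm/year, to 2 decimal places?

0.80 mm/year

True ring count = 690 − 10 + 14 = 694.
554.4 mm over 694 years gives 554.4 / 694 ≈ 0.80 mm/year.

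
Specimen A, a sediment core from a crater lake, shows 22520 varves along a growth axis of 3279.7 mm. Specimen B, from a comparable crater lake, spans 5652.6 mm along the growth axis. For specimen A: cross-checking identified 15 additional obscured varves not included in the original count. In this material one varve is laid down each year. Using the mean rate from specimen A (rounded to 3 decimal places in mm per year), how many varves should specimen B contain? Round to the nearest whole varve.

38716 varves

Specimen A: correcting the raw count gives 22520 + 15 = 22535 true varves.
A: Mean rate = 3279.7 mm / 22535 years ≈ 0.146 mm/year.
B spans 5652.6 / 0.146 = 38716.44 years ≈ 38716 varves.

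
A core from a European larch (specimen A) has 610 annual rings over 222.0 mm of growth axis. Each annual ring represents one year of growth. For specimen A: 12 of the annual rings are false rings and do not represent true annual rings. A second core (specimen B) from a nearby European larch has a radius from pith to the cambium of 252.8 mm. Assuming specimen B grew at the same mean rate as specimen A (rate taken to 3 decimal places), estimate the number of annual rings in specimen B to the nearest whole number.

681 annual rings

Specimen A: correcting the raw count gives 610 − 12 = 598 true annual rings.
A: Mean rate = 222.0 mm / 598 years ≈ 0.371 mm/yr.
B spans 252.8 / 0.371 = 681.40 years ≈ 681 annual rings.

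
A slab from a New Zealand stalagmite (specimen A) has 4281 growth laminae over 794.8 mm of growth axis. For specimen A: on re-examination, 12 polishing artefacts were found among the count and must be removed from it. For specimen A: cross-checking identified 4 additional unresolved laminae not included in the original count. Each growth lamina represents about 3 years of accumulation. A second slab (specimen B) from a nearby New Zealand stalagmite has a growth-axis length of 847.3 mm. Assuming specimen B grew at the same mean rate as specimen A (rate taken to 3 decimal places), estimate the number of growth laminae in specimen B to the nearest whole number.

Specimen A: correcting the raw count gives 4281 − 12 + 4 = 4273 true growth laminae.
Specimen A: 4273 growth laminae at 3 years each span 4273 × 3 = 12819 years.
A: Extension rate ≈ 794.8 / 12819 = 0.062 mm/year.
For B, 847.3 / 0.062 = 13666.13 years; at 3 years per growth lamina that is 13666.13 / 3 ≈ 4555 growth laminae.

4555 growth laminae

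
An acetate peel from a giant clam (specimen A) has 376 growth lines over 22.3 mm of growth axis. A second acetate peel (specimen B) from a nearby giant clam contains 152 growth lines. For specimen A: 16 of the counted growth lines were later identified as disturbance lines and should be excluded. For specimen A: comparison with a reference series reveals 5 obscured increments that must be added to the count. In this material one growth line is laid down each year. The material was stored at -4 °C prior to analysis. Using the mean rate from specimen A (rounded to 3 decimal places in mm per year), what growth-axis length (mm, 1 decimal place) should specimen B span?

9.3 mm

Specimen A: true growth line count = 376 − 16 + 5 = 365.
A: Extension rate ≈ 22.3 / 365 = 0.061 mm/year.
Length of B = 0.061 × 152 = 9.3 mm.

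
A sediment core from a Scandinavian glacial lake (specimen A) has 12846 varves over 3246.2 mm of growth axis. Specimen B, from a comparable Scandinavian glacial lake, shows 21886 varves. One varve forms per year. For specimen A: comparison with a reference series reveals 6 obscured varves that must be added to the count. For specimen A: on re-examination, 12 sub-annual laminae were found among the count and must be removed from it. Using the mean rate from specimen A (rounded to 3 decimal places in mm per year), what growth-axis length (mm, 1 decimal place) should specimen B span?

Specimen A: correcting the raw count gives 12846 − 12 + 6 = 12840 true varves.
A: Extension rate ≈ 3246.2 / 12840 = 0.253 mm/yr.
Length of B = 0.253 × 21886 = 5537.2 mm.

5537.2 mm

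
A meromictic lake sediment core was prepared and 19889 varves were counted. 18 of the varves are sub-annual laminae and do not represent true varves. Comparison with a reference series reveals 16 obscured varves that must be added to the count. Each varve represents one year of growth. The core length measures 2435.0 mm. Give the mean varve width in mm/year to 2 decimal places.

0.12 mm/year

Correcting the raw count gives 19889 − 18 + 16 = 19887 true varves.
Extension rate ≈ 2435.0 / 19887 = 0.12 mm/year.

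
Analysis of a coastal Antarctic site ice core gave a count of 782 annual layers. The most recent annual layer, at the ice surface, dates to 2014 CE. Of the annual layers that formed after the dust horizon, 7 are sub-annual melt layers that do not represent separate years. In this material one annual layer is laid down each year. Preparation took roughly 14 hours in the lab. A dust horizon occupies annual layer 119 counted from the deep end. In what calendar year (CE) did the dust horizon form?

1358 CE

Between annual layer 119 and the ice surface there are 782 − 119 = 663 annual layers.
663 − 7 false = 656 true annual layers after the dust horizon.
The annual layer at the ice surface is 2014 CE, so the dust horizon dates to 2014 − 656 = 1358 CE.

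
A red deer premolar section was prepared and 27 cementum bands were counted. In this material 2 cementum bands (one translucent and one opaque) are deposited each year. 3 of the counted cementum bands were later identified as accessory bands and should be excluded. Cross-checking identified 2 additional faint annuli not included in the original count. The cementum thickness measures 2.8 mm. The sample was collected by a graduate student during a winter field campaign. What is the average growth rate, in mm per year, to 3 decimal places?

0.215 mm per year

Adjusted count: 27 − 3 + 2 = 26 cementum bands.
Dividing by 2 cementum bands per year: 26 / 2 = 13 years.
2.8 mm over 13 years gives 2.8 / 13 ≈ 0.215 mm per year.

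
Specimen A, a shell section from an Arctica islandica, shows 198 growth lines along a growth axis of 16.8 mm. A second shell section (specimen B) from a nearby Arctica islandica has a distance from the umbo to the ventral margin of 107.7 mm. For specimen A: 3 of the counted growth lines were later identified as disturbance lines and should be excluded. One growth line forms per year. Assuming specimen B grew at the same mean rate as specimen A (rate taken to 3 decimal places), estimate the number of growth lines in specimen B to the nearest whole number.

Specimen A: after corrections the count is 198 − 3 = 195 growth lines.
A: Extension rate ≈ 16.8 / 195 = 0.086 mm per year.
For B, 107.7 / 0.086 = 1252.33 years ≈ 1252 growth lines.

1252 growth lines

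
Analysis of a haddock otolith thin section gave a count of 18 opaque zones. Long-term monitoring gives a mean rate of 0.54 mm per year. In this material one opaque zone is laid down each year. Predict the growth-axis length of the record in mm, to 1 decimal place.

The record spans 18 years at 0.54 mm per year.
Length ≈ 0.54 × 18 = 9.7 mm.

9.7 mm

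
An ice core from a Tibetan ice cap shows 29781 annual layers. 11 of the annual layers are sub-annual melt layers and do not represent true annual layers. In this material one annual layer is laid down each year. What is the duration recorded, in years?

Correcting the raw count gives 29781 − 11 = 29770 true annual layers.
At one annual layer per year, that is 29770 years.

29770 yr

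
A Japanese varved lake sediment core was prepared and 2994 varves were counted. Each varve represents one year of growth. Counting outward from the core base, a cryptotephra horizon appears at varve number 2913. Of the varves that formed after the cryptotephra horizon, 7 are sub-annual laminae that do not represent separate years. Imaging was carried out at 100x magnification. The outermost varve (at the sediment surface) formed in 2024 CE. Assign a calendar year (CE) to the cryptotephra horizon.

1950 CE

2994 − 2913 = 81 varves lie beyond the cryptotephra horizon toward the sediment surface.
Excluding 7 false varves: 81 − 7 = 74.
2024 − 74 = 1950 CE.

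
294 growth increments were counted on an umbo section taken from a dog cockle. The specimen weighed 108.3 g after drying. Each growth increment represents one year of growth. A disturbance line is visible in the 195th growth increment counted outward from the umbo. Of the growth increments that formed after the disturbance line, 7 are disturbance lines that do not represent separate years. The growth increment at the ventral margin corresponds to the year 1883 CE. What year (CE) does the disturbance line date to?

Between growth increment 195 and the ventral margin there are 294 − 195 = 99 growth increments.
Excluding 7 false growth increments: 99 − 7 = 92.
1883 − 92 = 1791 CE.

1791 CE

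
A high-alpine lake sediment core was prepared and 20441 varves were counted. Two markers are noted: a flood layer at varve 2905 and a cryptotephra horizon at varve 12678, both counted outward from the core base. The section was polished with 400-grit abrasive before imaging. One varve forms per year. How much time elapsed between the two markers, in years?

9773 years

The two markers are separated by 12678 − 2905 = 9773 varves.
At one varve per year, 9773 years elapsed between them.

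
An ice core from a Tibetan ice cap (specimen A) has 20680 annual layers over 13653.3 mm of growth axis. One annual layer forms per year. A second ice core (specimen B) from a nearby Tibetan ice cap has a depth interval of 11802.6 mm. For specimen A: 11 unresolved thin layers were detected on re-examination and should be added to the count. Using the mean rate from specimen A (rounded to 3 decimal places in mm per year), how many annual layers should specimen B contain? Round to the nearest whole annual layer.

Specimen A: true annual layer count = 20680 + 11 = 20691.
A: Extension rate ≈ 13653.3 / 20691 = 0.660 mm/yr.
For B, 11802.6 / 0.660 = 17882.73 years ≈ 17883 annual layers.

17883 annual layers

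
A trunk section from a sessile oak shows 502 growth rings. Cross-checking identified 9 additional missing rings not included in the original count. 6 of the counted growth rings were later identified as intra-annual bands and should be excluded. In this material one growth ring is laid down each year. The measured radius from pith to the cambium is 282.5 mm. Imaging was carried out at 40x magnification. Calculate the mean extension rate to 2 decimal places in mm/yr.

Correcting the raw count gives 502 − 6 + 9 = 505 true growth rings.
Extension rate ≈ 282.5 / 505 = 0.56 mm/yr.

0.56 mm/yr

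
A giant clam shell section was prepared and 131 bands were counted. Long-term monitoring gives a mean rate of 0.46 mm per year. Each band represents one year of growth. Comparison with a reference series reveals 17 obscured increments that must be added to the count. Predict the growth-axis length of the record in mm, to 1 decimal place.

68.1 mm

Correcting the raw count gives 131 + 17 = 148 true bands.
Predicted length = 0.46 mm/year × 148 years = 68.1 mm.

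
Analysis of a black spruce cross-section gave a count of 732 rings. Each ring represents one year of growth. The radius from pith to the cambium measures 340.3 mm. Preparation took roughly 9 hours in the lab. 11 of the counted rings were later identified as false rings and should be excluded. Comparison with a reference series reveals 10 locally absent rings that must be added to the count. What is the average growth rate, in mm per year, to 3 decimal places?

0.466 mm per year

True ring count = 732 − 11 + 10 = 731.
Mean rate = 340.3 mm / 731 years ≈ 0.466 mm per year.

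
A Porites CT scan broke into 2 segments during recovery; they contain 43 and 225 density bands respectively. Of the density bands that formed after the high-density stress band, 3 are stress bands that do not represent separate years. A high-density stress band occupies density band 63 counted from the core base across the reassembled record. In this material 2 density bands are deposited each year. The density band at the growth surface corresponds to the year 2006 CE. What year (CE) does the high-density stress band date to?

1905 CE

Total density bands = 43 + 225 = 268.
The high-density stress band sits at density band 63 from the core base, so 268 − 63 = 205 density bands formed after it.
205 − 3 false = 202 true density bands after the high-density stress band.
With 2 density bands per year, 202 / 2 = 101 years.
The density band at the growth surface is 2006 CE, so the high-density stress band dates to 2006 − 101 = 1905 CE.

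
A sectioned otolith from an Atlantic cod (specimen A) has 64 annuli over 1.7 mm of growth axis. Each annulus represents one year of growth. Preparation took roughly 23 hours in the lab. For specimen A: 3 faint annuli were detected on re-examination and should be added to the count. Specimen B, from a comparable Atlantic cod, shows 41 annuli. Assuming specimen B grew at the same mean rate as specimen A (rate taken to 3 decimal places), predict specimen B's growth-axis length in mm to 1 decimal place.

Specimen A: true annulus count = 64 + 3 = 67.
A: 1.7 mm over 67 years gives 1.7 / 67 ≈ 0.025 mm per year.
B's length ≈ 0.025 × 41 = 1.0 mm.

1.0 mm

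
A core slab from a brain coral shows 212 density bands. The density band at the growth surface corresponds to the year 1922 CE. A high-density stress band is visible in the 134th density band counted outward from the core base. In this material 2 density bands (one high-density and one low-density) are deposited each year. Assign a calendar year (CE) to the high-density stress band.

1883 CE

212 − 134 = 78 density bands lie beyond the high-density stress band toward the growth surface.
With 2 density bands per year, 78 / 2 = 39 years.
The density band at the growth surface is 1922 CE, so the high-density stress band dates to 1922 − 39 = 1883 CE.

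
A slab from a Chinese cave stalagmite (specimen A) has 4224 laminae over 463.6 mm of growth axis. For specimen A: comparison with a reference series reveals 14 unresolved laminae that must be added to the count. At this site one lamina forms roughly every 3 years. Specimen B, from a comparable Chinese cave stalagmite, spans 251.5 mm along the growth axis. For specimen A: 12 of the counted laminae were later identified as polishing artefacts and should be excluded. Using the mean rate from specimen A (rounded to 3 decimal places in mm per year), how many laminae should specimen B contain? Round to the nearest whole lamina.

2266 laminae

Specimen A: adjusted count: 4224 − 12 + 14 = 4226 laminae.
Specimen A: multiplying by 3 years per lamina: 4226 × 3 = 12678 years.
A: Mean rate = 463.6 mm / 12678 years ≈ 0.037 mm/year.
B spans 251.5 / 0.037 = 6797.30 years; at 3 years per lamina that is 6797.30 / 3 ≈ 2266 laminae.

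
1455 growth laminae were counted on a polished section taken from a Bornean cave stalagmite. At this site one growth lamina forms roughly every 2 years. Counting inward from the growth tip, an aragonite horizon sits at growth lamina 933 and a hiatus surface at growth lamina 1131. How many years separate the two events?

Separation: 1131 − 933 = 198 growth laminae.
At 2 years per growth lamina, 198 × 2 = 396 years.

396 years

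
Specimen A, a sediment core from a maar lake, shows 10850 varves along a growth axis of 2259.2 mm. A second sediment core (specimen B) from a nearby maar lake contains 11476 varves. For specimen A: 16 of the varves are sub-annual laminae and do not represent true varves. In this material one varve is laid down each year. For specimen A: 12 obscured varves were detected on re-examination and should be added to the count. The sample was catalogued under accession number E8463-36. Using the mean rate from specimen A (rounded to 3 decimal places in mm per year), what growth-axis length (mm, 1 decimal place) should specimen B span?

Specimen A: correcting the raw count gives 10850 − 16 + 12 = 10846 true varves.
A: Mean rate = 2259.2 mm / 10846 years ≈ 0.208 mm/year.
For B, 0.208 mm/year × 11476 years = 2387.0 mm.

2387.0 mm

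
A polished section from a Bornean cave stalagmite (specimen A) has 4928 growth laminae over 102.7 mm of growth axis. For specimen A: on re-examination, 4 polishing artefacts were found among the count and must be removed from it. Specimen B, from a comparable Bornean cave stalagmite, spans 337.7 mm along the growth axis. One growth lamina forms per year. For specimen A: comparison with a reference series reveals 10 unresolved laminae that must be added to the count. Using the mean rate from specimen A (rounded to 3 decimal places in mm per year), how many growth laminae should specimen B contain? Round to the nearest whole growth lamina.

16081 growth laminae

Specimen A: adjusted count: 4928 − 4 + 10 = 4934 growth laminae.
A: Mean rate = 102.7 mm / 4934 years ≈ 0.021 mm per year.
Specimen B: 337.7 mm / 0.021 mm per year = 16080.95 years ≈ 16081 growth laminae.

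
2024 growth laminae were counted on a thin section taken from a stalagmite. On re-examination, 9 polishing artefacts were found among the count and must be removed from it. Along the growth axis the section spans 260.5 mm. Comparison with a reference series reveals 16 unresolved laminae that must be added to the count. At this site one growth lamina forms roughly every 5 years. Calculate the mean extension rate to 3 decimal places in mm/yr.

0.026 mm/yr

Correcting the raw count gives 2024 − 9 + 16 = 2031 true growth laminae.
At 5 years per growth lamina, 2031 × 5 = 10155 years.
Mean rate = 260.5 mm / 10155 years ≈ 0.026 mm/yr.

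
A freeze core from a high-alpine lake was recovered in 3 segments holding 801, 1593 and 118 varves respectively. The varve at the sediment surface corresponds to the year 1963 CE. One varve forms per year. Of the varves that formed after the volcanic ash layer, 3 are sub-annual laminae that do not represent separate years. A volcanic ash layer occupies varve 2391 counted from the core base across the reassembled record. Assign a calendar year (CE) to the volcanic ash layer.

Total varves = 801 + 1593 + 118 = 2512.
Between varve 2391 and the sediment surface there are 2512 − 2391 = 121 varves.
Excluding 3 false varves: 121 − 3 = 118.
1963 − 118 = 1845 CE.

1845 CE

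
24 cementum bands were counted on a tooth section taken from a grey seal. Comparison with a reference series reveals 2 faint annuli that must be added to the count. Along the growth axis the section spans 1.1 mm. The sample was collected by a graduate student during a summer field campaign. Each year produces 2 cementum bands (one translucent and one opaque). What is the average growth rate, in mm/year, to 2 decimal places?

0.08 mm/year

After corrections the count is 24 + 2 = 26 cementum bands.
Dividing by 2 cementum bands per year: 26 / 2 = 13 years.
1.1 mm over 13 years gives 1.1 / 13 ≈ 0.08 mm/year.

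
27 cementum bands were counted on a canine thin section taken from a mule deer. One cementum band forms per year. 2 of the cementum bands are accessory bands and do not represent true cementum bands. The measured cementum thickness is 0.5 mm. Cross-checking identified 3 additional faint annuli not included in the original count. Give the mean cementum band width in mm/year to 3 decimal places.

After corrections the count is 27 − 2 + 3 = 28 cementum bands.
Extension rate ≈ 0.5 / 28 = 0.018 mm/year.

0.018 mm/year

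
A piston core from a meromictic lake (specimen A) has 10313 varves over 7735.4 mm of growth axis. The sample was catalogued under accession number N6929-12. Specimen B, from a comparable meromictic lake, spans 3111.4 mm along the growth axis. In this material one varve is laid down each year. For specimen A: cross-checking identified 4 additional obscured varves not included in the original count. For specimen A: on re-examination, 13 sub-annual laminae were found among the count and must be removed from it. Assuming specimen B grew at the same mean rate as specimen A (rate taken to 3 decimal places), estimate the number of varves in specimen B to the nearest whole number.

4143 varves

Specimen A: true varve count = 10313 − 13 + 4 = 10304.
A: Mean rate = 7735.4 mm / 10304 years ≈ 0.751 mm/yr.
For B, 3111.4 / 0.751 = 4143.01 years ≈ 4143 varves.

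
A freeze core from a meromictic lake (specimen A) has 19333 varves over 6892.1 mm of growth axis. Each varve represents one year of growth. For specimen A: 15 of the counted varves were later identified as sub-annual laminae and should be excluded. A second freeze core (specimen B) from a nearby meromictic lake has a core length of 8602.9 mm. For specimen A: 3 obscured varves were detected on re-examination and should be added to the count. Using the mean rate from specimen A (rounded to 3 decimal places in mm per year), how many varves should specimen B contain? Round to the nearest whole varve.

Specimen A: after corrections the count is 19333 − 15 + 3 = 19321 varves.
A: Mean rate = 6892.1 mm / 19321 years ≈ 0.357 mm/yr.
B spans 8602.9 / 0.357 = 24097.76 years ≈ 24098 varves.

24098 varves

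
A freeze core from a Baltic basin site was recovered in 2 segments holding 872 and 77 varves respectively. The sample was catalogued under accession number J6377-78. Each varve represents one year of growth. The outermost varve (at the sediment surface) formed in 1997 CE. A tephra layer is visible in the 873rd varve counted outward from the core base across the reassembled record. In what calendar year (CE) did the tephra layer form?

Total varves = 872 + 77 = 949.
The tephra layer sits at varve 873 from the core base, so 949 − 873 = 76 varves formed after it.
1997 − 76 = 1921 CE.

1921 CE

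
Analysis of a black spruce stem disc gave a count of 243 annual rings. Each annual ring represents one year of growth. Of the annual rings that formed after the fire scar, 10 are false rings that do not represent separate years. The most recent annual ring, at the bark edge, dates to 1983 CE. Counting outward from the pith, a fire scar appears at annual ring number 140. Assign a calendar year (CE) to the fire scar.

1890 CE

The fire scar sits at annual ring 140 from the pith, so 243 − 140 = 103 annual rings formed after it.
103 − 10 false = 93 true annual rings after the fire scar.
The annual ring at the bark edge is 1983 CE, so the fire scar dates to 1983 − 93 = 1890 CE.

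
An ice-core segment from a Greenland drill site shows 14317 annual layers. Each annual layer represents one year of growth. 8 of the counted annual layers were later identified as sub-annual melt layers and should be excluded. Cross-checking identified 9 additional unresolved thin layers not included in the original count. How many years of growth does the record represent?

After corrections the count is 14317 − 8 + 9 = 14318 annual layers.
With a one-to-one annual layer periodicity this is 14318 years.

14318 years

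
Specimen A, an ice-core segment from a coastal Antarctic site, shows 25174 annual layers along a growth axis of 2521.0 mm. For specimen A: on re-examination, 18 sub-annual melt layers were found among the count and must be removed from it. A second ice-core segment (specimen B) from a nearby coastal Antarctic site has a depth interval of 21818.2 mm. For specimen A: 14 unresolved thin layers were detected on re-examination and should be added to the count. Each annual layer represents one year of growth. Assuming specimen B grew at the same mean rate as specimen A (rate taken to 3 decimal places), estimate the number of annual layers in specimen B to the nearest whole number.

Specimen A: correcting the raw count gives 25174 − 18 + 14 = 25170 true annual layers.
A: 2521.0 mm over 25170 years gives 2521.0 / 25170 ≈ 0.100 mm/year.
For B, 21818.2 / 0.100 = 218182.00 years ≈ 218182 annual layers.

218182 annual layers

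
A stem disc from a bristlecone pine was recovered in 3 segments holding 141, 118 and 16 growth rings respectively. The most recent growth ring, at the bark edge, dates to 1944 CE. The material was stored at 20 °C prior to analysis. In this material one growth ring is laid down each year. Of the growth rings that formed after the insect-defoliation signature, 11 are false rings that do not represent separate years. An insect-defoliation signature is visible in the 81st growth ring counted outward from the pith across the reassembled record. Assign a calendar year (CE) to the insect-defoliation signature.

1761 CE

Total growth rings = 141 + 118 + 16 = 275.
275 − 81 = 194 growth rings lie beyond the insect-defoliation signature toward the bark edge.
Excluding 11 false growth rings: 194 − 11 = 183.
The growth ring at the bark edge is 1944 CE, so the insect-defoliation signature dates to 1944 − 183 = 1761 CE.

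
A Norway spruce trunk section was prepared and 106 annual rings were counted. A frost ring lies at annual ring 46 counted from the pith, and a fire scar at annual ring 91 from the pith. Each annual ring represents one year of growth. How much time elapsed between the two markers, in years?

The two markers are separated by 91 − 46 = 45 annual rings.
That is 45 years at one annual ring per year.

45 yr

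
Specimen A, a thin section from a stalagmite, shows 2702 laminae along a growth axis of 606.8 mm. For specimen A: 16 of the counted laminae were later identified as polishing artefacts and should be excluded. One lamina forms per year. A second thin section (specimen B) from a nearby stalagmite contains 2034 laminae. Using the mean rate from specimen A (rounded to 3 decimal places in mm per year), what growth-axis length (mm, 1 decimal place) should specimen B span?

Specimen A: adjusted count: 2702 − 16 = 2686 laminae.
A: 606.8 mm over 2686 years gives 606.8 / 2686 ≈ 0.226 mm/yr.
For B, 0.226 mm/year × 2034 years = 459.7 mm.

459.7 mm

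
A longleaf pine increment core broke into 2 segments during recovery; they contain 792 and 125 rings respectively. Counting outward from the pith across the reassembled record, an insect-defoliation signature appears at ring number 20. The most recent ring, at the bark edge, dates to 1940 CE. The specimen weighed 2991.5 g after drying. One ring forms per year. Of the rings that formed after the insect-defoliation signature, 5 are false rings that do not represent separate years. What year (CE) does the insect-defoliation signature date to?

1048 CE

Total rings = 792 + 125 = 917.
917 − 20 = 897 rings lie beyond the insect-defoliation signature toward the bark edge.
Removing the 5 false rings leaves 897 − 5 = 892 true rings beyond the insect-defoliation signature.
The ring at the bark edge is 1940 CE, so the insect-defoliation signature dates to 1940 − 892 = 1048 CE.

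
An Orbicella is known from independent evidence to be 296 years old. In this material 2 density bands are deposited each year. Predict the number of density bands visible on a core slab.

Expected density bands: 296 × 2 = 592.
So 592 density bands should be present.

592 density bands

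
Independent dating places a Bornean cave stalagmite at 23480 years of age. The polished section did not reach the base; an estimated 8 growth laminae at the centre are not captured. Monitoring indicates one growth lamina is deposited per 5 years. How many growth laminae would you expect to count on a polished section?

4688 growth laminae

One growth lamina every 5 years means 23480 / 5 = 4696 growth laminae.
Less the 8 uncaptured growth laminae: 4696 − 8 = 4688.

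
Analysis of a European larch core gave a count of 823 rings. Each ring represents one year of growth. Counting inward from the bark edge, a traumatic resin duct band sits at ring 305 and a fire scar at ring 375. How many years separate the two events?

375 − 305 = 70 rings lie between the two events.
One ring per year makes the interval 70 years.

70 years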